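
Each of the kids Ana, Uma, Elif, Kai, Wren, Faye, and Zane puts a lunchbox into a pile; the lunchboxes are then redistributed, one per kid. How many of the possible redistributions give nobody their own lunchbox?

Count assignments avoiding every fixed point. For any j of the 7 kids fixed to their own lunchbox, the other 7−j can be arranged in (7−j)! ways.
By inclusion–exclusion this is Σ_{j=0}^{7} (−1)^j C(7,j)·(7−j)!.
Computing: 5040 − 5040 + 2520 − 840 + 210 − 42 + 7 − 1 = 1854.

1854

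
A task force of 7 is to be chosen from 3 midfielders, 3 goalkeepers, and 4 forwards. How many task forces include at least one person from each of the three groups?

With no constraint there are C(10,7) = 120 possible selections.
Subtract selections that omit an entire group: no midfielders → C(7,7) = 1; no goalkeepers → C(7,7) = 1; no forwards → C(6,7) = 0.
Add back selections omitting two groups (i.e. drawn from a single group): C(3,7) + C(3,7) + C(4,7) = 0.
By inclusion–exclusion: 120 − 2 + 0 = 118.

118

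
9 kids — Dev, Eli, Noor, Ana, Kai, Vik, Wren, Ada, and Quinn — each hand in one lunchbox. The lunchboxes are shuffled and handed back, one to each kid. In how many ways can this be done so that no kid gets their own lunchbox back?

This is the derangement count D_9: permutations of 9 items with no fixed point.
By inclusion–exclusion this is Σ_{j=0}^{9} (−1)^j C(9,j)·(9−j)!.
Computing: 362880 − 362880 + 181440 − 60480 + 15120 − 3024 + 504 − 72 + 9 − 1 = 133496.

133496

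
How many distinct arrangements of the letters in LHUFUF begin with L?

Fix L in the first position and arrange the remaining 5 letters.
Those 5 letters have F appearing twice and U appearing twice, giving (5)!/(2!·2!) = 30.

30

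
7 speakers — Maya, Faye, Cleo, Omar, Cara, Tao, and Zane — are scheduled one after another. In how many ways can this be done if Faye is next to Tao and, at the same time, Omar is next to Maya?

Treat {Faye,Tao} as one block (2 orders) and {Omar,Maya} as another (2 orders).
That leaves 5 units to arrange: 2 × 2 × 5! = 4 × 120 = 480.

480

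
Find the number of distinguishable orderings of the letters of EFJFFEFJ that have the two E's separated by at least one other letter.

315

There are 8!/(4!·2!·2!) = 420 arrangements of EFJFFEFJ in total.
If the two E's are adjacent, glue them into one block, leaving 7 items to arrange: (7)!/(4!·2!) = 105 ways.
Hence 420 − 105 = 315.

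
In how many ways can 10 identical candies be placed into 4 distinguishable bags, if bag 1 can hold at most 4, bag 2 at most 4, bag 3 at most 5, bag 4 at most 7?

By stars and bars, unrestricted non-negative solutions to x_1+…+x_4 = 10 number C(10+3,3) = 286.
Subtract solutions that violate a single cap (substitute x_i' = x_i − (cap_i+1)): x_1 ≥ 5 gives C(8,3) = 56; x_2 ≥ 5 gives C(8,3) = 56; x_3 ≥ 6 gives C(7,3) = 35; x_4 ≥ 8 gives C(5,3) = 10. Together 157.
Add back pairs where two caps are both exceeded: 1 + 0 + 0 + 0 + 0 + 0 = 1.
By inclusion–exclusion the count is 286 − 157 + 1 = 130.

130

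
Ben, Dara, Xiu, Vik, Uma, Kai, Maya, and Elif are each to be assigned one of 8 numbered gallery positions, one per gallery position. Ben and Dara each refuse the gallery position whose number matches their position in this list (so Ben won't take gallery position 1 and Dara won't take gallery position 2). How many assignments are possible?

Let Aᵢ (for i ∈ {1, 2}) be the placements that put person i in their forbidden gallery position. Any j of these fix j positions, leaving (8−j)! ways to fill the rest, and there are C(2,j) ways to pick which j.
By inclusion–exclusion, the number of valid placements is Σ_{j=0}^{2} (−1)^j C(2,j)·(8−j)!.
Computing: 40320 − 10080 + 720 = 30960.

30960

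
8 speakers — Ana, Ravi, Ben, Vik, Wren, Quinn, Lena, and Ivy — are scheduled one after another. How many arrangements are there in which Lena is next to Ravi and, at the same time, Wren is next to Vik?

Treat {Lena,Ravi} as one block (2 orders) and {Wren,Vik} as another (2 orders).
That leaves 6 units to arrange: 2 × 2 × 6! = 4 × 720 = 2880.

2880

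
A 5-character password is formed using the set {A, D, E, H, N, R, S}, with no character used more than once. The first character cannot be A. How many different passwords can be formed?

The first character has 7−1 = 6 choices (anything except A).
The remaining 4 characters are filled from the other 6 symbols without repetition: 6 × 5 × 4 × 3 = 360.
Total: 6 × 360 = 2160.

2160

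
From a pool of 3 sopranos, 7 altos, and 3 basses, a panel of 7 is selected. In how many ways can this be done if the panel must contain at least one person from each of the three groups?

1477

With no constraint there are C(13,7) = 1716 possible selections.
Subtract selections that omit an entire group: no sopranos → C(10,7) = 120; no altos → C(6,7) = 0; no basses → C(10,7) = 120.
Add back selections omitting two groups (i.e. drawn from a single group): C(3,7) + C(7,7) + C(3,7) = 1.
By inclusion–exclusion: 1716 − 240 + 1 = 1477.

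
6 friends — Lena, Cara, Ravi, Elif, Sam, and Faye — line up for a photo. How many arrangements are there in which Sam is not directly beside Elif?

There are 6! = 720 arrangements in all. If Sam and Elif are adjacent, merging them into one block gives 2·(5)! = 240 arrangements.
Complementary counting: 720 − 240 = 480.

480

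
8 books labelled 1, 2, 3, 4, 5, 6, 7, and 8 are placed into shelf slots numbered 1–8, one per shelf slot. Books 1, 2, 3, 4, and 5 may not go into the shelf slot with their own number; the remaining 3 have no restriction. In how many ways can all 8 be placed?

Let Aᵢ (for 1 ≤ i ≤ 5) be the placements that put book i in its forbidden shelf slot. Any j of these fix j positions, leaving (8−j)! ways to fill the rest, and there are C(5,j) ways to pick which j.
By inclusion–exclusion, the number of valid placements is Σ_{j=0}^{5} (−1)^j C(5,j)·(8−j)!.
Computing: 40320 − 25200 + 7200 − 1200 + 120 − 6 = 21234.

21234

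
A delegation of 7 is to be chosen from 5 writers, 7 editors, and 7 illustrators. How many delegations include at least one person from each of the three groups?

45374

Unrestricted: C(19,7) = 50388 ways to pick any 7 of the 19.
Selections missing a whole group: no writers → C(14,7) = 3432; no editors → C(12,7) = 792; no illustrators → C(12,7) = 792.
Add back selections omitting two groups (i.e. drawn from a single group): C(5,7) + C(7,7) + C(7,7) = 2.
By inclusion–exclusion: 50388 − 5016 + 2 = 45374.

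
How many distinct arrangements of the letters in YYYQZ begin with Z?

Fix Z in the first position and arrange the remaining 4 letters.
Those 4 letters have Y appearing 3 times, giving (4)!/(3!) = 4.

4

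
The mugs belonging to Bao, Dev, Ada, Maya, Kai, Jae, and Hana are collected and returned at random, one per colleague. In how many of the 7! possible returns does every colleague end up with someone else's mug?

1854

This is the derangement count D_7: permutations of 7 items with no fixed point.
By inclusion–exclusion this is Σ_{j=0}^{7} (−1)^j C(7,j)·(7−j)!.
Computing: 5040 − 5040 + 2520 − 840 + 210 − 42 + 7 − 1 = 1854.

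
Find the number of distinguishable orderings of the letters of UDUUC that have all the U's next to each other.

6

Treat the 3 copies of U as a single block. The multiset to arrange is then {UUU, C, D}, 3 items in all.
All 3 items are distinct, so there are (3)! = 6 arrangements.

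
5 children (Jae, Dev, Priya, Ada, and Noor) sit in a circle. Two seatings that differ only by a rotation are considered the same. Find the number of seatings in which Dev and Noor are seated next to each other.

12

Glue Dev and Noor into a block (2 internal orders). Seating 4 units around a circle gives (3)! arrangements.
So 2 × (3)! = 2 × 6 = 12.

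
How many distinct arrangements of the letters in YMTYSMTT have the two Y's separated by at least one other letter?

Total arrangements of YMTYSMTT: 8!/(3!·2!·2!) = 1680.
If the two Y's are adjacent, glue them into one block, leaving 7 items to arrange: (7)!/(3!·2!) = 420 ways.
Hence 1680 − 420 = 1260.

1260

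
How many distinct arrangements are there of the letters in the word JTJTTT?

15

Letter multiplicities in JTJTTT: J×2, T×4.
Dividing 6! = 720 by 4!·2! = 48 for the repeated letters gives 15.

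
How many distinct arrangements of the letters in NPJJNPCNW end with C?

With the last slot taken by C, it remains to arrange the other 8 letters (NPJJNPNW).
Those 8 letters have J appearing twice, N appearing 3 times, and P appearing twice, giving (8)!/(3!·2!·2!) = 1680.

1680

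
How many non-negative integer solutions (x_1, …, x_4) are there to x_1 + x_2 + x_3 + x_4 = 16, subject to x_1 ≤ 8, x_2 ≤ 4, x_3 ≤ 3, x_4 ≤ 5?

Without the upper bounds there are C(19,3) = 969 ways to split 16 among 4 variables.
Subtract solutions that violate a single cap (substitute x_i' = x_i − (cap_i+1)): x_1 ≥ 9 gives C(10,3) = 120; x_2 ≥ 5 gives C(14,3) = 364; x_3 ≥ 4 gives C(15,3) = 455; x_4 ≥ 6 gives C(13,3) = 286. Together 1225.
Add back pairs where two caps are both exceeded: 10 + 20 + 4 + 120 + 56 + 84 = 294.
Subtract triples: 0 + 0 + 0 + 4 = 4.
By inclusion–exclusion the count is 969 − 1225 + 294 − 4 = 34.

34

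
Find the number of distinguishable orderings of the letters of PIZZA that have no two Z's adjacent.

36

There are 5!/(2!) = 60 arrangements of PIZZA in total.
Arrangements with the Z's together: treat ZZ as one letter, giving (4)! = 24.
Subtracting, 60 − 24 = 36 arrangements keep the Z's apart.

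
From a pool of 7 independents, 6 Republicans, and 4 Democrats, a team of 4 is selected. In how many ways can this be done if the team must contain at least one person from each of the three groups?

With no constraint there are C(17,4) = 2380 possible selections.
Subtract selections that omit an entire group: no independents → C(10,4) = 210; no Republicans → C(11,4) = 330; no Democrats → C(13,4) = 715.
Add back selections omitting two groups (i.e. drawn from a single group): C(7,4) + C(6,4) + C(4,4) = 51.
By inclusion–exclusion: 2380 − 1255 + 51 = 1176.

1176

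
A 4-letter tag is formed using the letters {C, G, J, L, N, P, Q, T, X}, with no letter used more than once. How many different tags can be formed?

3024

With no repetition, fill the 4 letters in order: 9 choices, then 8, down to 6.
9 × 8 × 7 × 6 = 3024.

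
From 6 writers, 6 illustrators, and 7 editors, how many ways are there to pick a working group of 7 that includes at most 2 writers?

31317

Split by how many writers are chosen (0 through 2).
Sum: C(6,0)·C(13,7) + C(6,1)·C(13,6) + C(6,2)·C(13,5) = 1716 + 10296 + 19305 = 31317.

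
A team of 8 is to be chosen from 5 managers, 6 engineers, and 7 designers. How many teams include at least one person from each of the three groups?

With no constraint there are C(18,8) = 43758 possible selections.
Selections missing a whole group: no managers → C(13,8) = 1287; no engineers → C(12,8) = 495; no designers → C(11,8) = 165.
Add back selections omitting two groups (i.e. drawn from a single group): C(5,8) + C(6,8) + C(7,8) = 0.
By inclusion–exclusion: 43758 − 1947 + 0 = 41811.

41811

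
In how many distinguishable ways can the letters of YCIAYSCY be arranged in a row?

YCIAYSCY has 8 letters with C appearing twice and Y appearing 3 times.
So there are 8! / (3!·2!) = 3360 distinguishable arrangements.

3360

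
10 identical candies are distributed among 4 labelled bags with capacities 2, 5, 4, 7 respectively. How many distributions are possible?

79

Without the upper bounds there are C(13,3) = 286 ways to split 10 among 4 bags.
Subtract solutions that violate a single cap (substitute x_i' = x_i − (cap_i+1)): x_1 ≥ 3 gives C(10,3) = 120; x_2 ≥ 6 gives C(7,3) = 35; x_3 ≥ 5 gives C(8,3) = 56; x_4 ≥ 8 gives C(5,3) = 10. Together 221.
Add back pairs where two caps are both exceeded: 4 + 10 + 0 + 0 + 0 + 0 = 14.
By inclusion–exclusion the count is 286 − 221 + 14 = 79.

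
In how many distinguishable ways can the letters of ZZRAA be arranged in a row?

The 5 letters of ZZRAA have repeats: A appearing twice and Z appearing twice.
Dividing 5! = 120 by 2!·2! = 4 for the repeated letters gives 30.

30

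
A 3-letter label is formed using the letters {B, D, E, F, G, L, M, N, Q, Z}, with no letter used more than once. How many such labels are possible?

720

This is a permutation of 3 out of 10: P(10,3) = 10!/7!.
10 × 9 × 8 = 720.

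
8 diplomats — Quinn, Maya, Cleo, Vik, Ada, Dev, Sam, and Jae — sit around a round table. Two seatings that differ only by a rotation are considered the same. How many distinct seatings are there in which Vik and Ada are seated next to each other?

Glue Vik and Ada into a block (2 internal orders). Seating 7 units around a circle gives (6)! arrangements.
So 2 × (6)! = 2 × 720 = 1440.

1440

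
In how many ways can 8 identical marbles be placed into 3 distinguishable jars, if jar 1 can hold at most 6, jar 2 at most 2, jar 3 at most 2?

Ignoring the caps, the number of non-negative solutions to x_1+…+x_3 = 8 is C(10,2) = 45.
Subtract solutions that violate a single cap (substitute x_i' = x_i − (cap_i+1)): x_1 ≥ 7 gives C(3,2) = 3; x_2 ≥ 3 gives C(7,2) = 21; x_3 ≥ 3 gives C(7,2) = 21. Together 45.
Add back pairs where two caps are both exceeded: 0 + 0 + 6 = 6.
By inclusion–exclusion the count is 45 − 45 + 6 = 6.

6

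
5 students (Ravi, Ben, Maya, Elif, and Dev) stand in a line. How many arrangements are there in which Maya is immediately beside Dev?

48

Place the 3 others and the Maya-Dev pair as 4 objects in a line; the pair has 2 internal arrangements.
So the count is 2·(4)! = 48.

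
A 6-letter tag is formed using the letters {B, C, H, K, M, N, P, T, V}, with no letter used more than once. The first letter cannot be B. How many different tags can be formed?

The first letter has 9−1 = 8 choices (anything except B).
The remaining 5 letters are filled from the other 8 symbols without repetition: 8 × 7 × 6 × 5 × 4 = 6720.
Total: 8 × 6720 = 53760.

53760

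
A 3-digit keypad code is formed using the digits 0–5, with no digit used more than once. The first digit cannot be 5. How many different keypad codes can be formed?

100

The first digit has 6−1 = 5 choices (anything except 5).
The remaining 2 digits are filled from the other 5 symbols without repetition: 5 × 4 = 20.
Total: 5 × 20 = 100.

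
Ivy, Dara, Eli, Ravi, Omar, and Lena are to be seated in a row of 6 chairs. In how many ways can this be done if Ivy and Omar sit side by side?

Place the 4 others and the Ivy-Omar pair as 5 objects in a line; the pair has 2 internal arrangements.
So the count is 2·(5)! = 240.

240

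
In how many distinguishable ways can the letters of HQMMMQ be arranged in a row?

60

The 6 letters of HQMMMQ have repeats: M appearing 3 times and Q appearing twice.
So there are 6! / (3!·2!) = 60 distinguishable arrangements.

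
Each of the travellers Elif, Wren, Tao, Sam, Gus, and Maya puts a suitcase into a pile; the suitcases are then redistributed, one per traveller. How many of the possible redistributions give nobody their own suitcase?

Count assignments avoiding every fixed point. For any j of the 6 travellers fixed to their own suitcase, the other 6−j can be arranged in (6−j)! ways.
By inclusion–exclusion this is Σ_{j=0}^{6} (−1)^j C(6,j)·(6−j)!.
Computing: 720 − 720 + 360 − 120 + 30 − 6 + 1 = 265.

265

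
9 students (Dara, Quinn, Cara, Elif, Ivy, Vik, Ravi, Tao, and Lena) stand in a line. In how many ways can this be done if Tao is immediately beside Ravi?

80640

Treat {Tao, Ravi} as a single unit. There are 8 units to order, and the pair itself can be ordered 2 ways.
So the count is 2·(8)! = 80640.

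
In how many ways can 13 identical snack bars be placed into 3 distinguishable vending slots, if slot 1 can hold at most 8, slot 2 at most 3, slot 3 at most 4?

Ignoring the caps, the number of non-negative solutions to x_1+…+x_3 = 13 is C(15,2) = 105.
Subtract solutions that violate a single cap (substitute x_i' = x_i − (cap_i+1)): x_1 ≥ 9 gives C(6,2) = 15; x_2 ≥ 4 gives C(11,2) = 55; x_3 ≥ 5 gives C(10,2) = 45. Together 115.
Add back pairs where two caps are both exceeded: 1 + 0 + 15 = 16.
By inclusion–exclusion the count is 105 − 115 + 16 = 6.

6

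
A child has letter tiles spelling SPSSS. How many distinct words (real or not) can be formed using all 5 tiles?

Letter multiplicities in SPSSS: P×1, S×4.
The number of distinct arrangements is 5!/(4!) = 120/24 = 5.

5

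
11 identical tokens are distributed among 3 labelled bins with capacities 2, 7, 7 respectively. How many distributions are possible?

15

Ignoring the caps, the number of non-negative solutions to x_1+…+x_3 = 11 is C(13,2) = 78.
Subtract solutions that violate a single cap (substitute x_i' = x_i − (cap_i+1)): x_1 ≥ 3 gives C(10,2) = 45; x_2 ≥ 8 gives C(5,2) = 10; x_3 ≥ 8 gives C(5,2) = 10. Together 65.
Add back pairs where two caps are both exceeded: 1 + 1 + 0 = 2.
By inclusion–exclusion the count is 78 − 65 + 2 = 15.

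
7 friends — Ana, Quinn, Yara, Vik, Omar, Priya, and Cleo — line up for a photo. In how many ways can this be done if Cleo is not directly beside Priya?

There are 7! = 5040 arrangements in all. If Cleo and Priya are adjacent, merging them into one block gives 2·(6)! = 1440 arrangements.
Complementary counting: 5040 − 1440 = 3600.

3600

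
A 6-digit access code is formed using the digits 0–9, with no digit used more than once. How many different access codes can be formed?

With no repetition, fill the 6 digits in order: 10 choices, then 9, down to 5.
That product is 10 × 9 × 8 × 7 × 6 × 5 = 151200.

151200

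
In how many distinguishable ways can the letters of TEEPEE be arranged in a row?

TEEPEE has 6 letters with E appearing 4 times.
Dividing 6! = 720 by 4! = 24 for the repeated letters gives 30.

30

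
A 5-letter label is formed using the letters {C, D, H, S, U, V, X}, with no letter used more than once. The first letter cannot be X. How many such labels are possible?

2160

The first letter has 7−1 = 6 choices (anything except X).
The remaining 4 letters are filled from the other 6 symbols without repetition: 6 × 5 × 4 × 3 = 360.
Total: 6 × 360 = 2160.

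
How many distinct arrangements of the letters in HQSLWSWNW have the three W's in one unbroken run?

Treat the 3 copies of W as a single block. The multiset to arrange is then {WWW, H, L, N, Q, S, S}, 7 items in all.
That gives (7)!/(2!) = 2520 arrangements.

2520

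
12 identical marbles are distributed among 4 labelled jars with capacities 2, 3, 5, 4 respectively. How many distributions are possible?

Without the upper bounds there are C(15,3) = 455 ways to split 12 among 4 jars.
Subtract solutions that violate a single cap (substitute x_i' = x_i − (cap_i+1)): x_1 ≥ 3 gives C(12,3) = 220; x_2 ≥ 4 gives C(11,3) = 165; x_3 ≥ 6 gives C(9,3) = 84; x_4 ≥ 5 gives C(10,3) = 120. Together 589.
Add back pairs where two caps are both exceeded: 56 + 20 + 35 + 10 + 20 + 4 = 145.
Subtract triples: 0 + 1 + 0 + 0 = 1.
By inclusion–exclusion the count is 455 − 589 + 145 − 1 = 10.

10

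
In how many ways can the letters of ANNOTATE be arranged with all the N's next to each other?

1260

Treat the 2 copies of N as a single block. The multiset to arrange is then {NN, A, A, E, O, T, T}, 7 items in all.
That gives (7)!/(2!·2!) = 1260 arrangements.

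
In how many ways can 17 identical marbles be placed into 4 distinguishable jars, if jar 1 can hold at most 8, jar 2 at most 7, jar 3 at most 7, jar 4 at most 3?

Ignoring the caps, the number of non-negative solutions to x_1+…+x_4 = 17 is C(20,3) = 1140.
Subtract solutions that violate a single cap (substitute x_i' = x_i − (cap_i+1)): x_1 ≥ 9 gives C(11,3) = 165; x_2 ≥ 8 gives C(12,3) = 220; x_3 ≥ 8 gives C(12,3) = 220; x_4 ≥ 4 gives C(16,3) = 560. Together 1165.
Add back pairs where two caps are both exceeded: 1 + 1 + 35 + 4 + 56 + 56 = 153.
By inclusion–exclusion the count is 1140 − 1165 + 153 = 128.

128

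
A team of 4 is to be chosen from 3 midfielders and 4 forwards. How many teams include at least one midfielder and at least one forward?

Unrestricted: C(7,4) = 35 ways to pick any 4 of the 7.
Selections missing a whole group: no midfielders → C(4,4) = 1; no forwards → C(3,4) = 0.
Both groups omitted at once is impossible, so 35 − 1 = 34.

34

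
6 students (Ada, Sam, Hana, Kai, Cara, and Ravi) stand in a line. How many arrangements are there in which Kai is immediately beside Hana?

Glue Kai and Hana into one block (2 internal orders), leaving 5 units to arrange in a row.
So the count is 2·(5)! = 240.

240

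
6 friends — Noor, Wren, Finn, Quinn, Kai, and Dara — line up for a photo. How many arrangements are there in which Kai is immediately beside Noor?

240

Treat {Kai, Noor} as a single unit. There are 5 units to order, and the pair itself can be ordered 2 ways.
So the count is 2·(5)! = 240.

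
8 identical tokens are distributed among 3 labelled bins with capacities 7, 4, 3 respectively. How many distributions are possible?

Ignoring the caps, the number of non-negative solutions to x_1+…+x_3 = 8 is C(10,2) = 45.
Subtract solutions that violate a single cap (substitute x_i' = x_i − (cap_i+1)): x_1 ≥ 8 gives C(2,2) = 1; x_2 ≥ 5 gives C(5,2) = 10; x_3 ≥ 4 gives C(6,2) = 15. Together 26.
No two caps can be exceeded simultaneously, so the pair terms are all 0.
By inclusion–exclusion the count is 45 − 26 + 0 = 19.

19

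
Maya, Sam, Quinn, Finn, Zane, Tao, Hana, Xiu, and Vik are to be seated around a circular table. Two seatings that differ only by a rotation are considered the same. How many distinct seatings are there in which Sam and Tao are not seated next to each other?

All circular seatings of 9 people number (8)! = 40320.
Those with Sam next to Tao: fuse the pair into one unit and seat 8 units around a circle — 2·(7)! = 10080.
Subtracting, 40320 − 10080 = 30240.

30240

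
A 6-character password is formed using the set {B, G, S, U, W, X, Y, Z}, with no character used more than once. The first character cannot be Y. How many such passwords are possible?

The first character has 8−1 = 7 choices (anything except Y).
The remaining 5 characters are filled from the other 7 symbols without repetition: 7 × 6 × 5 × 4 × 3 = 2520.
Total: 7 × 2520 = 17640.

17640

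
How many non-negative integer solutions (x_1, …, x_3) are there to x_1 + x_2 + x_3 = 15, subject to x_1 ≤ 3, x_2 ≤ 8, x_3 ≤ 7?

10

By stars and bars, unrestricted non-negative solutions to x_1+…+x_3 = 15 number C(15+2,2) = 136.
Subtract solutions that violate a single cap (substitute x_i' = x_i − (cap_i+1)): x_1 ≥ 4 gives C(13,2) = 78; x_2 ≥ 9 gives C(8,2) = 28; x_3 ≥ 8 gives C(9,2) = 36. Together 142.
Add back pairs where two caps are both exceeded: 6 + 10 + 0 = 16.
By inclusion–exclusion the count is 136 − 142 + 16 = 10.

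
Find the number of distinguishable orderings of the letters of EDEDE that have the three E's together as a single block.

3

Treat the 3 copies of E as a single block. The multiset to arrange is then {EEE, D, D}, 3 items in all.
That gives (3)!/(2!) = 3 arrangements.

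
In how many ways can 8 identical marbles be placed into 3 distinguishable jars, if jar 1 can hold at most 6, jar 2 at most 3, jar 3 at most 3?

By stars and bars, unrestricted non-negative solutions to x_1+…+x_3 = 8 number C(8+2,2) = 45.
Subtract solutions that violate a single cap (substitute x_i' = x_i − (cap_i+1)): x_1 ≥ 7 gives C(3,2) = 3; x_2 ≥ 4 gives C(6,2) = 15; x_3 ≥ 4 gives C(6,2) = 15. Together 33.
Add back pairs where two caps are both exceeded: 0 + 0 + 1 = 1.
By inclusion–exclusion the count is 45 − 33 + 1 = 13.

13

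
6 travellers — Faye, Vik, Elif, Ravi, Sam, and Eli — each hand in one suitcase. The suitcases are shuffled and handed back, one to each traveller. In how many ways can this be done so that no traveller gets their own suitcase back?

265

Count assignments avoiding every fixed point. For any j of the 6 travellers fixed to their own suitcase, the other 6−j can be arranged in (6−j)! ways.
By inclusion–exclusion this is Σ_{j=0}^{6} (−1)^j C(6,j)·(6−j)!.
Computing: 720 − 720 + 360 − 120 + 30 − 6 + 1 = 265.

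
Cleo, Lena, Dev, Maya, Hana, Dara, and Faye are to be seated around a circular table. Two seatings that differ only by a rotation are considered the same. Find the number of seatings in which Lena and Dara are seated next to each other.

240

Glue Lena and Dara into a block (2 internal orders). Seating 6 units around a circle gives (5)! arrangements.
So 2 × (5)! = 2 × 120 = 240.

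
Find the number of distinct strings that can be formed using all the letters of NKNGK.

30

NKNGK has 5 letters with K appearing twice and N appearing twice.
So there are 5! / (2!·2!) = 30 distinguishable arrangements.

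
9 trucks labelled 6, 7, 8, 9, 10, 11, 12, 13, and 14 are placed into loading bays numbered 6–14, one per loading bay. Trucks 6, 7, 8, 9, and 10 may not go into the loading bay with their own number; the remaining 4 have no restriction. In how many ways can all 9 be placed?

Let Aᵢ (for 6 ≤ i ≤ 10) be the placements that put truck i in its forbidden loading bay. Any j of these fix j positions, leaving (9−j)! ways to fill the rest, and there are C(5,j) ways to pick which j.
By inclusion–exclusion, the number of valid placements is Σ_{j=0}^{5} (−1)^j C(5,j)·(9−j)!.
Computing: 362880 − 201600 + 50400 − 7200 + 600 − 24 = 205056.

205056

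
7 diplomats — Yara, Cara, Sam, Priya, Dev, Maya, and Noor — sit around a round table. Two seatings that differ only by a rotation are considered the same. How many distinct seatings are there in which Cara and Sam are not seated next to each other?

Without the restriction there are (6)! = 720 seatings.
Seatings with Cara beside Sam: treat them as a block with 2 internal orders, giving 2 × (5)! = 240.
Subtracting, 720 − 240 = 480.

480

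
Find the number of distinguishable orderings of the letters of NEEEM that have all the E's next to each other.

6

Treat the 3 copies of E as a single block. The multiset to arrange is then {EEE, M, N}, 3 items in all.
All 3 items are distinct, so there are (3)! = 6 arrangements.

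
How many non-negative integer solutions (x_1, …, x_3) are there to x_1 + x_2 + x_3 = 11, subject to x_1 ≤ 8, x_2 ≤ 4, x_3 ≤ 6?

29

Ignoring the caps, the number of non-negative solutions to x_1+…+x_3 = 11 is C(13,2) = 78.
Subtract solutions that violate a single cap (substitute x_i' = x_i − (cap_i+1)): x_1 ≥ 9 gives C(4,2) = 6; x_2 ≥ 5 gives C(8,2) = 28; x_3 ≥ 7 gives C(6,2) = 15. Together 49.
No two caps can be exceeded simultaneously, so the pair terms are all 0.
By inclusion–exclusion the count is 78 − 49 + 0 = 29.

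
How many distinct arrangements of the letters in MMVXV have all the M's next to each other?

Treat the 2 copies of M as a single block. The multiset to arrange is then {MM, V, V, X}, 4 items in all.
That gives (4)!/(2!) = 12 arrangements.

12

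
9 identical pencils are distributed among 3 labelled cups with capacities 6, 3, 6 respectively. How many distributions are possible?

22

Without the upper bounds there are C(11,2) = 55 ways to split 9 among 3 cups.
Subtract solutions that violate a single cap (substitute x_i' = x_i − (cap_i+1)): x_1 ≥ 7 gives C(4,2) = 6; x_2 ≥ 4 gives C(7,2) = 21; x_3 ≥ 7 gives C(4,2) = 6. Together 33.
No two caps can be exceeded simultaneously, so the pair terms are all 0.
By inclusion–exclusion the count is 55 − 33 + 0 = 22.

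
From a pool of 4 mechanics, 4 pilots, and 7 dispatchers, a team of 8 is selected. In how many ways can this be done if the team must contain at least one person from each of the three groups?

6104

Unrestricted: C(15,8) = 6435 ways to pick any 8 of the 15.
Subtract selections that omit an entire group: no mechanics → C(11,8) = 165; no pilots → C(11,8) = 165; no dispatchers → C(8,8) = 1.
Add back selections omitting two groups (i.e. drawn from a single group): C(4,8) + C(4,8) + C(7,8) = 0.
By inclusion–exclusion: 6435 − 331 + 0 = 6104.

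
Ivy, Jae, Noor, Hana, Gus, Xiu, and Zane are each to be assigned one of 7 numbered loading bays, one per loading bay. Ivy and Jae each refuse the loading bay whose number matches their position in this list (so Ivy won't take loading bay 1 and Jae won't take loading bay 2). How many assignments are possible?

3720

Let Aᵢ (for i ∈ {1, 2}) be the placements that put person i in their forbidden loading bay. Any j of these fix j positions, leaving (7−j)! ways to fill the rest, and there are C(2,j) ways to pick which j.
By inclusion–exclusion, the number of valid placements is Σ_{j=0}^{2} (−1)^j C(2,j)·(7−j)!.
Computing: 5040 − 1440 + 120 = 3720.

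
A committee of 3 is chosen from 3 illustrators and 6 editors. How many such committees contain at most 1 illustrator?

65

Split by how many illustrators are chosen (0 through 1).
Sum: C(3,0)·C(6,3) + C(3,1)·C(6,2) = 20 + 45 = 65.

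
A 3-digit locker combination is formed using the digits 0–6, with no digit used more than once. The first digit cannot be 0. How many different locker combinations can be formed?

180

The first digit has 7−1 = 6 choices (anything except 0).
The remaining 2 digits are filled from the other 6 symbols without repetition: 6 × 5 = 30.
Total: 6 × 30 = 180.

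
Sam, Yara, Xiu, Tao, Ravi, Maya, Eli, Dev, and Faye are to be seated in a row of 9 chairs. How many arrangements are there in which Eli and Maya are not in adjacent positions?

282240

Of the 9! = 362880 arrangements, those with Eli and Maya adjacent number 2 × 8! = 80640 (treat the pair as a block with 2 internal orders).
Complementary counting: 362880 − 80640 = 282240.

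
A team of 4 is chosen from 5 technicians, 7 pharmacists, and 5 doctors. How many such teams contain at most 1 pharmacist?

1050

Split by how many pharmacists are chosen (0 through 1).
Sum: C(7,0)·C(10,4) + C(7,1)·C(10,3) = 210 + 840 = 1050.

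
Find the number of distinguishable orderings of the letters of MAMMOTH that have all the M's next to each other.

Treat the 3 copies of M as a single block. The multiset to arrange is then {MMM, A, H, O, T}, 5 items in all.
All 5 items are distinct, so there are (5)! = 120 arrangements.

120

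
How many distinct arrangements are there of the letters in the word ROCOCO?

60

The 6 letters of ROCOCO have repeats: C appearing twice and O appearing 3 times.
Dividing 6! = 720 by 3!·2! = 12 for the repeated letters gives 60.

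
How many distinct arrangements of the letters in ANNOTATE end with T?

With the last slot taken by T, it remains to arrange the other 7 letters (ANNOATE).
Those 7 letters have A appearing twice and N appearing twice, giving (7)!/(2!·2!) = 1260.

1260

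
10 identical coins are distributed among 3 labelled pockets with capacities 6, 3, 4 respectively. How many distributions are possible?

Without the upper bounds there are C(12,2) = 66 ways to split 10 among 3 pockets.
Subtract solutions that violate a single cap (substitute x_i' = x_i − (cap_i+1)): x_1 ≥ 7 gives C(5,2) = 10; x_2 ≥ 4 gives C(8,2) = 28; x_3 ≥ 5 gives C(7,2) = 21. Together 59.
Add back pairs where two caps are both exceeded: 0 + 0 + 3 = 3.
By inclusion–exclusion the count is 66 − 59 + 3 = 10.

10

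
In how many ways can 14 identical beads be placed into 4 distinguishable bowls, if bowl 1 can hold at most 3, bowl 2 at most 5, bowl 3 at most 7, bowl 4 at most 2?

19

By stars and bars, unrestricted non-negative solutions to x_1+…+x_4 = 14 number C(14+3,3) = 680.
Subtract solutions that violate a single cap (substitute x_i' = x_i − (cap_i+1)): x_1 ≥ 4 gives C(13,3) = 286; x_2 ≥ 6 gives C(11,3) = 165; x_3 ≥ 8 gives C(9,3) = 84; x_4 ≥ 3 gives C(14,3) = 364. Together 899.
Add back pairs where two caps are both exceeded: 35 + 10 + 120 + 1 + 56 + 20 = 242.
Subtract triples: 0 + 4 + 0 + 0 = 4.
By inclusion–exclusion the count is 680 − 899 + 242 − 4 = 19.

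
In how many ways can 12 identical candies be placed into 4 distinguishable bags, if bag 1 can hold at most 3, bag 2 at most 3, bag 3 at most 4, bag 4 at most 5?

Ignoring the caps, the number of non-negative solutions to x_1+…+x_4 = 12 is C(15,3) = 455.
Subtract solutions that violate a single cap (substitute x_i' = x_i − (cap_i+1)): x_1 ≥ 4 gives C(11,3) = 165; x_2 ≥ 4 gives C(11,3) = 165; x_3 ≥ 5 gives C(10,3) = 120; x_4 ≥ 6 gives C(9,3) = 84. Together 534.
Add back pairs where two caps are both exceeded: 35 + 20 + 10 + 20 + 10 + 4 = 99.
By inclusion–exclusion the count is 455 − 534 + 99 = 20.

20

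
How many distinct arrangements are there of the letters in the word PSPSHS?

60

Letter multiplicities in PSPSHS: H×1, P×2, S×3.
Dividing 6! = 720 by 3!·2! = 12 for the repeated letters gives 60.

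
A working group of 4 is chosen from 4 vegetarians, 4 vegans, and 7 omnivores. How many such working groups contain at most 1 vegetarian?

990

Split by how many vegetarians are chosen (0 through 1).
Sum: C(4,0)·C(11,4) + C(4,1)·C(11,3) = 330 + 660 = 990.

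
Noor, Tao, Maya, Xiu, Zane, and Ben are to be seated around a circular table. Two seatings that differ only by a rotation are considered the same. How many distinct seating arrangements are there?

Fix one person's seat to break rotational symmetry; the remaining 5 people can be arranged in (5)! = 120 ways.

120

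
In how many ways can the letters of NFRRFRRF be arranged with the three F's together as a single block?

Treat the 3 copies of F as a single block. The multiset to arrange is then {FFF, N, R, R, R, R}, 6 items in all.
That gives (6)!/(4!) = 30 arrangements.

30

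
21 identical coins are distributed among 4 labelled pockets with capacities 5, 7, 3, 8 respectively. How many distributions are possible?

Ignoring the caps, the number of non-negative solutions to x_1+…+x_4 = 21 is C(24,3) = 2024.
Subtract solutions that violate a single cap (substitute x_i' = x_i − (cap_i+1)): x_1 ≥ 6 gives C(18,3) = 816; x_2 ≥ 8 gives C(16,3) = 560; x_3 ≥ 4 gives C(20,3) = 1140; x_4 ≥ 9 gives C(15,3) = 455. Together 2971.
Add back pairs where two caps are both exceeded: 120 + 364 + 84 + 220 + 35 + 165 = 988.
Subtract triples: 20 + 0 + 10 + 1 = 31.
By inclusion–exclusion the count is 2024 − 2971 + 988 − 31 = 10.

10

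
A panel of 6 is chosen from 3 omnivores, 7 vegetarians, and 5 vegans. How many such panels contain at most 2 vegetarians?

1890

Split by how many vegetarians are chosen (0 through 2).
Sum: C(7,0)·C(8,6) + C(7,1)·C(8,5) + C(7,2)·C(8,4) = 28 + 392 + 1470 = 1890.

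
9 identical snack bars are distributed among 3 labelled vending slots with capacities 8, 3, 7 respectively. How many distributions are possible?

Ignoring the caps, the number of non-negative solutions to x_1+…+x_3 = 9 is C(11,2) = 55.
Subtract solutions that violate a single cap (substitute x_i' = x_i − (cap_i+1)): x_1 ≥ 9 gives C(2,2) = 1; x_2 ≥ 4 gives C(7,2) = 21; x_3 ≥ 8 gives C(3,2) = 3. Together 25.
No two caps can be exceeded simultaneously, so the pair terms are all 0.
By inclusion–exclusion the count is 55 − 25 + 0 = 30.

30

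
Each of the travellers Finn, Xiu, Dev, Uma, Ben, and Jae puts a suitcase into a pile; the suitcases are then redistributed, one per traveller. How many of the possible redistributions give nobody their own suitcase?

265

This is the derangement count D_6: permutations of 6 items with no fixed point.
By inclusion–exclusion this is Σ_{j=0}^{6} (−1)^j C(6,j)·(6−j)!.
Computing: 720 − 720 + 360 − 120 + 30 − 6 + 1 = 265.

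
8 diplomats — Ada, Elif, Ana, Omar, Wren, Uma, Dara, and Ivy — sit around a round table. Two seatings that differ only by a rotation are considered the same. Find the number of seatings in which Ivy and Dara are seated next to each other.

1440

Treat {Ivy, Dara} as one unit (2 internal orders) and seat the resulting 7 units around the table: (6)! circular arrangements.
So 2 × (6)! = 2 × 720 = 1440.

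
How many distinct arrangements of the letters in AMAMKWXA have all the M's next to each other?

Treat the 2 copies of M as a single block. The multiset to arrange is then {MM, A, A, A, K, W, X}, 7 items in all.
That gives (7)!/(3!) = 840 arrangements.

840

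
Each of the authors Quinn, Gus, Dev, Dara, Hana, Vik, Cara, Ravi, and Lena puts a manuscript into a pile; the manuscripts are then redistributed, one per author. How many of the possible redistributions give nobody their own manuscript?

133496

This is the derangement count D_9: permutations of 9 items with no fixed point.
By inclusion–exclusion this is Σ_{j=0}^{9} (−1)^j C(9,j)·(9−j)!.
Computing: 362880 − 362880 + 181440 − 60480 + 15120 − 3024 + 504 − 72 + 9 − 1 = 133496.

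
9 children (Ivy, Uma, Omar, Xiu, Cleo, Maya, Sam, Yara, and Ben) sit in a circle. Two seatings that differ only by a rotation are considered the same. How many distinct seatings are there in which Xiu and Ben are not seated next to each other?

All circular seatings of 9 people number (8)! = 40320.
Seatings with Xiu beside Ben: treat them as a block with 2 internal orders, giving 2 × (7)! = 10080.
Subtracting, 40320 − 10080 = 30240.

30240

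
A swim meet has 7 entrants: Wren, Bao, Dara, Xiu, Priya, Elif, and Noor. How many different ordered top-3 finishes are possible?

210

There are 7 choices for 1st place, 6 for 2nd, and 5 for 3rd.
That gives 7 × 6 × 5 = 210.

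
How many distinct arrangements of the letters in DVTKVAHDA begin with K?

5040

With the first slot taken by K, it remains to arrange the other 8 letters (DVTVAHDA).
Those 8 letters have A appearing twice, D appearing twice, and V appearing twice, giving (8)!/(2!·2!·2!) = 5040.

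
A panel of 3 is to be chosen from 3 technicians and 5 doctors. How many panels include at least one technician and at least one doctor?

Total 3-person selections from all 8: C(8,3) = 56.
Selections missing a whole group: no technicians → C(5,3) = 10; no doctors → C(3,3) = 1.
Both groups omitted at once is impossible, so 56 − 11 = 45.

45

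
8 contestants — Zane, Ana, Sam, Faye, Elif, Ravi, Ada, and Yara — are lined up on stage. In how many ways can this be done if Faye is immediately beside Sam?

10080

Glue Faye and Sam into one block (2 internal orders), leaving 7 units to arrange in a row.
That gives 2 × 7! = 2 × 5040 = 10080.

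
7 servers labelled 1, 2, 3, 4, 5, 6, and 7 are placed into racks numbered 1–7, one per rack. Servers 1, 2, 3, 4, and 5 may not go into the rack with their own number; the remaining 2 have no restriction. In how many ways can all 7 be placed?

Let Aᵢ (for 1 ≤ i ≤ 5) be the placements that put server i in its forbidden rack. Any j of these fix j positions, leaving (7−j)! ways to fill the rest, and there are C(5,j) ways to pick which j.
By inclusion–exclusion, the number of valid placements is Σ_{j=0}^{5} (−1)^j C(5,j)·(7−j)!.
Computing: 5040 − 3600 + 1200 − 240 + 30 − 2 = 2428.

2428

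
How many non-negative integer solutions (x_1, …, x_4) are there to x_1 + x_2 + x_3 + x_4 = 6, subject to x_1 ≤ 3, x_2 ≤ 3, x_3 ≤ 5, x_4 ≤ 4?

Ignoring the caps, the number of non-negative solutions to x_1+…+x_4 = 6 is C(9,3) = 84.
Subtract solutions that violate a single cap (substitute x_i' = x_i − (cap_i+1)): x_1 ≥ 4 gives C(5,3) = 10; x_2 ≥ 4 gives C(5,3) = 10; x_3 ≥ 6 gives C(3,3) = 1; x_4 ≥ 5 gives C(4,3) = 4. Together 25.
No two caps can be exceeded simultaneously, so the pair terms are all 0.
By inclusion–exclusion the count is 84 − 25 + 0 = 59.

59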